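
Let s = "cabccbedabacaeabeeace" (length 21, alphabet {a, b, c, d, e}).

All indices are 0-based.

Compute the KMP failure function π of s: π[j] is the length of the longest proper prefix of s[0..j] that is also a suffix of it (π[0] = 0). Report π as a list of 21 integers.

[0, 0, 0, 1, 1, 0, 0, 0, 0, 0, 0, 1, 2, 0, 0, 0, 0, 0, 0, 1, 0]

π[0] = 0
j=1 s[j]='a': π[1]=0 (border '')
j=2 s[j]='b': π[2]=0 (border '')
j=3 s[j]='c': π[3]=1 (border 'c')
j=4 s[j]='c': k: 1→0; π[4]=1 (border 'c')
j=5 s[j]='b': k: 1→0; π[5]=0 (border '')
j=6 s[j]='e': π[6]=0 (border '')
j=7 s[j]='d': π[7]=0 (border '')
j=8 s[j]='a': π[8]=0 (border '')
j=9 s[j]='b': π[9]=0 (border '')
j=10 s[j]='a': π[10]=0 (border '')
j=11 s[j]='c': π[11]=1 (border 'c')
j=12 s[j]='a': π[12]=2 (border 'ca')
j=13 s[j]='e': k: 2→0; π[13]=0 (border '')
j=14 s[j]='a': π[14]=0 (border '')
j=15 s[j]='b': π[15]=0 (border '')
j=16 s[j]='e': π[16]=0 (border '')
j=17 s[j]='e': π[17]=0 (border '')
j=18 s[j]='a': π[18]=0 (border '')
j=19 s[j]='c': π[19]=1 (border 'c')
j=20 s[j]='e': k: 1→0; π[20]=0 (border '')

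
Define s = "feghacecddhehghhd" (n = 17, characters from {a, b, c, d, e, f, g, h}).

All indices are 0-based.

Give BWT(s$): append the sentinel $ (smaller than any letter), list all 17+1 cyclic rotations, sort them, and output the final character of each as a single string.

dheahcdcfh$ehghdeg

rank  rotation            last
    0  $feghacecddhehghhd  d
    1  acecddhehghhd$fegh  h
    2  cddhehghhd$feghace  e
    3  cecddhehghhd$fegha  a
    4  d$feghacecddhehghh  h
    5  ddhehghhd$feghacec  c
    6  dhehghhd$feghacecd  d
    7  ecddhehghhd$feghac  c
    8  eghacecddhehghhd$f  f
    9  ehghhd$feghacecddh  h
   10  feghacecddhehghhd$  $
   11  ghacecddhehghhd$fe  e
   12  ghhd$feghacecddheh  h
   13  hacecddhehghhd$feg  g
   14  hd$feghacecddhehgh  h
   15  hehghhd$feghacecdd  d
   16  hghhd$feghacecddhe  e
   17  hhd$feghacecddhehg  g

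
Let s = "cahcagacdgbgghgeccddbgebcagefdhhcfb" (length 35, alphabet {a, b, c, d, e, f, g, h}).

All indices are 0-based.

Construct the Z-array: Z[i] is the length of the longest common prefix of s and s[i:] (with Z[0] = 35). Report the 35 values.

[35, 0, 0, 2, 0, 0, 0, 1, 0, 0, 0, 0, 0, 0, 0, 0, 1, 1, 0, 0, 0, 0, 0, 0, 2, 0, 0, 0, 0, 0, 0, 0, 1, 0, 0]

Z[0]=35
i=1: i≥r, start 0; Z[1]=0
i=2: i≥r, start 0; Z[2]=0
i=3: i≥r, start 0; Z[3]=2 grow→box=[3,5)
i=4: min(r-i=1, Z[1]=0)=0; Z[4]=0
i=5: i≥r, start 0; Z[5]=0
i=6: i≥r, start 0; Z[6]=0
i=7: i≥r, start 0; Z[7]=1 grow→box=[7,8)
i=8: i≥r, start 0; Z[8]=0
i=9: i≥r, start 0; Z[9]=0
i=10: i≥r, start 0; Z[10]=0
i=11: i≥r, start 0; Z[11]=0
i=12: i≥r, start 0; Z[12]=0
i=13: i≥r, start 0; Z[13]=0
i=14: i≥r, start 0; Z[14]=0
i=15: i≥r, start 0; Z[15]=0
i=16: i≥r, start 0; Z[16]=1 grow→box=[16,17)
i=17: i≥r, start 0; Z[17]=1 grow→box=[17,18)
i=18: i≥r, start 0; Z[18]=0
i=19: i≥r, start 0; Z[19]=0
i=20: i≥r, start 0; Z[20]=0
i=21: i≥r, start 0; Z[21]=0
i=22: i≥r, start 0; Z[22]=0
i=23: i≥r, start 0; Z[23]=0
i=24: i≥r, start 0; Z[24]=2 grow→box=[24,26)
i=25: min(r-i=1, Z[1]=0)=0; Z[25]=0
i=26: i≥r, start 0; Z[26]=0
i=27: i≥r, start 0; Z[27]=0
i=28: i≥r, start 0; Z[28]=0
i=29: i≥r, start 0; Z[29]=0
i=30: i≥r, start 0; Z[30]=0
i=31: i≥r, start 0; Z[31]=0
i=32: i≥r, start 0; Z[32]=1 grow→box=[32,33)
i=33: i≥r, start 0; Z[33]=0
i=34: i≥r, start 0; Z[34]=0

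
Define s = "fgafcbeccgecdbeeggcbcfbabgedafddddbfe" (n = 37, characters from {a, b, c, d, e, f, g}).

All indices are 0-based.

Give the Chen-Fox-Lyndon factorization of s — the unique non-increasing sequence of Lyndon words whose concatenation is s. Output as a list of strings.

["fg", "afcbeccgecdbeeggcbcfb", "abgedafddddbfe"]

emit factor 1: 'fg' (i=0, period=2)
emit factor 2: 'afcbeccgecdbeeggcbcfb' (i=2, period=21)
emit factor 3: 'abgedafddddbfe' (i=23, period=14)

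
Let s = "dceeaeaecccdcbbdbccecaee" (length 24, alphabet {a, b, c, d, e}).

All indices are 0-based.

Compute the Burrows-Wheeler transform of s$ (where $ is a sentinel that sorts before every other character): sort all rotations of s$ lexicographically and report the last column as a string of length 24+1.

rank  rotation                   last
    0  $dceeaeaecccdcbbdbccecaee  e
    1  aeaecccdcbbdbccecaee$dcee  e
    2  aecccdcbbdbccecaee$dceeae  e
    3  aee$dceeaeaecccdcbbdbccec  c
    4  bbdbccecaee$dceeaeaecccdc  c
    5  bccecaee$dceeaeaecccdcbbd  d
    6  bdbccecaee$dceeaeaecccdcb  b
    7  caee$dceeaeaecccdcbbdbcce  e
    8  cbbdbccecaee$dceeaeaecccd  d
    9  cccdcbbdbccecaee$dceeaeae  e
   10  ccdcbbdbccecaee$dceeaeaec  c
   11  ccecaee$dceeaeaecccdcbbdb  b
   12  cdcbbdbccecaee$dceeaeaecc  c
   13  cecaee$dceeaeaecccdcbbdbc  c
   14  ceeaeaecccdcbbdbccecaee$d  d
   15  dbccecaee$dceeaeaecccdcbb  b
   16  dcbbdbccecaee$dceeaeaeccc  c
   17  dceeaeaecccdcbbdbccecaee$  $
   18  e$dceeaeaecccdcbbdbccecae  e
   19  eaeaecccdcbbdbccecaee$dce  e
   20  eaecccdcbbdbccecaee$dceea  a
   21  ecaee$dceeaeaecccdcbbdbcc  c
   22  ecccdcbbdbccecaee$dceeaea  a
   23  ee$dceeaeaecccdcbbdbcceca  a
   24  eeaeaecccdcbbdbccecaee$dc  c

eeeccdbedecbccdbc$eeacaac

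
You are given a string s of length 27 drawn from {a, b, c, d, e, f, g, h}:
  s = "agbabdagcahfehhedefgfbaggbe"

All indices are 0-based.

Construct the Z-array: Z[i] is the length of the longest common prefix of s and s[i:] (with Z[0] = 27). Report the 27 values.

Z[0]=27
i=1: i≥r, start 0; Z[1]=0
i=2: i≥r, start 0; Z[2]=0
i=3: i≥r, start 0; Z[3]=1 scan→box=[3,4)
i=4: i≥r, start 0; Z[4]=0
i=5: i≥r, start 0; Z[5]=0
i=6: i≥r, start 0; Z[6]=2 scan→box=[6,8)
i=7: min(r-i=1, Z[1]=0)=0; Z[7]=0
i=8: i≥r, start 0; Z[8]=0
i=9: i≥r, start 0; Z[9]=1 scan→box=[9,10)
i=10: i≥r, start 0; Z[10]=0
i=11: i≥r, start 0; Z[11]=0
i=12: i≥r, start 0; Z[12]=0
i=13: i≥r, start 0; Z[13]=0
i=14: i≥r, start 0; Z[14]=0
i=15: i≥r, start 0; Z[15]=0
i=16: i≥r, start 0; Z[16]=0
i=17: i≥r, start 0; Z[17]=0
i=18: i≥r, start 0; Z[18]=0
i=19: i≥r, start 0; Z[19]=0
i=20: i≥r, start 0; Z[20]=0
i=21: i≥r, start 0; Z[21]=0
i=22: i≥r, start 0; Z[22]=2 scan→box=[22,24)
i=23: min(r-i=1, Z[1]=0)=0; Z[23]=0
i=24: i≥r, start 0; Z[24]=0
i=25: i≥r, start 0; Z[25]=0
i=26: i≥r, start 0; Z[26]=0

[27, 0, 0, 1, 0, 0, 2, 0, 0, 1, 0, 0, 0, 0, 0, 0, 0, 0, 0, 0, 0, 0, 2, 0, 0, 0, 0]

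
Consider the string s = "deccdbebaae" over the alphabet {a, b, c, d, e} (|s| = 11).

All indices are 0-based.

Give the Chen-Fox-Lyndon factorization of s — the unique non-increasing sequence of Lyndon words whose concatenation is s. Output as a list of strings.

["de", "ccd", "be", "b", "aae"]

emit factor 1: 'de' (i=0, period=2)
emit factor 2: 'ccd' (i=2, period=3)
emit factor 3: 'be' (i=5, period=2)
emit factor 4: 'b' (i=7, period=1)
emit factor 5: 'aae' (i=8, period=3)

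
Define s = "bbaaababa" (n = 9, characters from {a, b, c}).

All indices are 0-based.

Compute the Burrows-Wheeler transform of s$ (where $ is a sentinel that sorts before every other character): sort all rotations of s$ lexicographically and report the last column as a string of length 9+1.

abbabaaba$

rank  rotation    last
    0  $bbaaababa  a
    1  a$bbaaabab  b
    2  aaababa$bb  b
    3  aababa$bba  a
    4  aba$bbaaab  b
    5  ababa$bbaa  a
    6  ba$bbaaaba  a
    7  baaababa$b  b
    8  baba$bbaaa  a
    9  bbaaababa$  $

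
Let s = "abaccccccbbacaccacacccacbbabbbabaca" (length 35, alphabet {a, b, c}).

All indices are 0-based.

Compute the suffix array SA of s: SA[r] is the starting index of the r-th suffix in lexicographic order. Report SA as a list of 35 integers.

[34, 30, 0, 26, 32, 11, 16, 22, 13, 18, 2, 29, 25, 31, 10, 1, 28, 24, 9, 27, 33, 15, 21, 12, 17, 23, 8, 14, 20, 7, 19, 6, 5, 4, 3]

sorted suffixes:
  #0 SA[0]=34  'a'
  #1 SA[1]=30  'abaca'
  #2 SA[2]=0  'abaccccccbbacaccacacccacbbabbbabaca'
  #3 SA[3]=26  'abbbabaca'
  #4 SA[4]=32  'aca'
  #5 SA[5]=11  'acaccacacccacbbabbbabaca'
  #6 SA[6]=16  'acacccacbbabbbabaca'
  #7 SA[7]=22  'acbbabbbabaca'
  #8 SA[8]=13  'accacacccacbbabbbabaca'
  #9 SA[9]=18  'acccacbbabbbabaca'
  #10 SA[10]=2  'accccccbbacaccacacccacbbabbbabaca'
  #11 SA[11]=29  'babaca'
  #12 SA[12]=25  'babbbabaca'
  #13 SA[13]=31  'baca'
  #14 SA[14]=10  'bacaccacacccacbbabbbabaca'
  #15 SA[15]=1  'baccccccbbacaccacacccacbbabbbabaca'
  #16 SA[16]=28  'bbabaca'
  #17 SA[17]=24  'bbabbbabaca'
  #18 SA[18]=9  'bbacaccacacccacbbabbbabaca'
  #19 SA[19]=27  'bbbabaca'
  #20 SA[20]=33  'ca'
  #21 SA[21]=15  'cacacccacbbabbbabaca'
  #22 SA[22]=21  'cacbbabbbabaca'
  #23 SA[23]=12  'caccacacccacbbabbbabaca'
  #24 SA[24]=17  'cacccacbbabbbabaca'
  #25 SA[25]=23  'cbbabbbabaca'
  #26 SA[26]=8  'cbbacaccacacccacbbabbbabaca'
  #27 SA[27]=14  'ccacacccacbbabbbabaca'
  #28 SA[28]=20  'ccacbbabbbabaca'
  #29 SA[29]=7  'ccbbacaccacacccacbbabbbabaca'
  #30 SA[30]=19  'cccacbbabbbabaca'
  #31 SA[31]=6  'cccbbacaccacacccacbbabbbabaca'
  #32 SA[32]=5  'ccccbbacaccacacccacbbabbbabaca'
  #33 SA[33]=4  'cccccbbacaccacacccacbbabbbabaca'
  #34 SA[34]=3  'ccccccbbacaccacacccacbbabbbabaca'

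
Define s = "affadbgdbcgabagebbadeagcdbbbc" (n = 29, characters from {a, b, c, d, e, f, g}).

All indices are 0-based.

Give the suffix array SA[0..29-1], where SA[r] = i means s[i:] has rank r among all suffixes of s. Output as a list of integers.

[11, 3, 18, 0, 21, 13, 17, 12, 16, 25, 26, 27, 8, 5, 28, 23, 9, 24, 7, 4, 19, 20, 15, 2, 1, 10, 22, 6, 14]

rank→(start, suffix):
  0 → (11, 'abagebbadeagcdbbbc')
  1 → (3, 'adbgdbcgabagebbadeagcdbbbc')
  2 → (18, 'adeagcdbbbc')
  3 → (0, 'affadbgdbcgabagebbadeagcdbbbc')
  4 → (21, 'agcdbbbc')
  5 → (13, 'agebbadeagcdbbbc')
  6 → (17, 'badeagcdbbbc')
  7 → (12, 'bagebbadeagcdbbbc')
  8 → (16, 'bbadeagcdbbbc')
  9 → (25, 'bbbc')
  10 → (26, 'bbc')
  11 → (27, 'bc')
  12 → (8, 'bcgabagebbadeagcdbbbc')
  13 → (5, 'bgdbcgabagebbadeagcdbbbc')
  14 → (28, 'c')
  15 → (23, 'cdbbbc')
  16 → (9, 'cgabagebbadeagcdbbbc')
  17 → (24, 'dbbbc')
  18 → (7, 'dbcgabagebbadeagcdbbbc')
  19 → (4, 'dbgdbcgabagebbadeagcdbbbc')
  20 → (19, 'deagcdbbbc')
  21 → (20, 'eagcdbbbc')
  22 → (15, 'ebbadeagcdbbbc')
  23 → (2, 'fadbgdbcgabagebbadeagcdbbbc')
  24 → (1, 'ffadbgdbcgabagebbadeagcdbbbc')
  25 → (10, 'gabagebbadeagcdbbbc')
  26 → (22, 'gcdbbbc')
  27 → (6, 'gdbcgabagebbadeagcdbbbc')
  28 → (14, 'gebbadeagcdbbbc')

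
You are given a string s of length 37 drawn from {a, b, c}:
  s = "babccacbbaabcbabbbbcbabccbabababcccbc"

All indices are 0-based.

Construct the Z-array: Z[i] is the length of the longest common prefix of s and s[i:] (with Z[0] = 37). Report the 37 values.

[37, 0, 1, 0, 0, 0, 0, 1, 2, 0, 0, 1, 0, 3, 0, 1, 1, 1, 1, 0, 5, 0, 1, 0, 0, 3, 0, 3, 0, 5, 0, 1, 0, 0, 0, 1, 0]

Z[0]=37
i=1: fresh scan; Z[1]=0
i=2: fresh scan; Z[2]=1 scan→box=[2,3)
i=3: fresh scan; Z[3]=0
i=4: fresh scan; Z[4]=0
i=5: fresh scan; Z[5]=0
i=6: fresh scan; Z[6]=0
i=7: fresh scan; Z[7]=1 scan→box=[7,8)
i=8: fresh scan; Z[8]=2 scan→box=[8,10)
i=9: min(r-i=1, Z[1]=0)=0; Z[9]=0
i=10: fresh scan; Z[10]=0
i=11: fresh scan; Z[11]=1 scan→box=[11,12)
i=12: fresh scan; Z[12]=0
i=13: fresh scan; Z[13]=3 scan→box=[13,16)
i=14: min(r-i=2, Z[1]=0)=0; Z[14]=0
i=15: min(r-i=1, Z[2]=1)=1; Z[15]=1
i=16: fresh scan; Z[16]=1 scan→box=[16,17)
i=17: fresh scan; Z[17]=1 scan→box=[17,18)
i=18: fresh scan; Z[18]=1 scan→box=[18,19)
i=19: fresh scan; Z[19]=0
i=20: fresh scan; Z[20]=5 scan→box=[20,25)
i=21: min(r-i=4, Z[1]=0)=0; Z[21]=0
i=22: min(r-i=3, Z[2]=1)=1; Z[22]=1
i=23: min(r-i=2, Z[3]=0)=0; Z[23]=0
i=24: min(r-i=1, Z[4]=0)=0; Z[24]=0
i=25: fresh scan; Z[25]=3 scan→box=[25,28)
i=26: min(r-i=2, Z[1]=0)=0; Z[26]=0
i=27: min(r-i=1, Z[2]=1)=1; Z[27]=3 scan→box=[27,30)
i=28: min(r-i=2, Z[1]=0)=0; Z[28]=0
i=29: min(r-i=1, Z[2]=1)=1; Z[29]=5 scan→box=[29,34)
i=30: min(r-i=4, Z[1]=0)=0; Z[30]=0
i=31: min(r-i=3, Z[2]=1)=1; Z[31]=1
i=32: min(r-i=2, Z[3]=0)=0; Z[32]=0
i=33: min(r-i=1, Z[4]=0)=0; Z[33]=0
i=34: fresh scan; Z[34]=0
i=35: fresh scan; Z[35]=1 scan→box=[35,36)
i=36: fresh scan; Z[36]=0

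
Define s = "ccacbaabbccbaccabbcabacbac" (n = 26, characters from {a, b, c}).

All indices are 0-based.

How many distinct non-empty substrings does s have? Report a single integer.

300

rank→(start, suffix):
  0 → (5, 'aabbccbaccabbcabacbac')
  1 → (19, 'abacbac')
  2 → (15, 'abbcabacbac')
  3 → (6, 'abbccbaccabbcabacbac')
  4 → (24, 'ac')
  5 → (2, 'acbaabbccbaccabbcabacbac')
  6 → (21, 'acbac')
  7 → (12, 'accabbcabacbac')
  8 → (4, 'baabbccbaccabbcabacbac')
  9 → (23, 'bac')
  10 → (20, 'bacbac')
  11 → (11, 'baccabbcabacbac')
  12 → (16, 'bbcabacbac')
  13 → (7, 'bbccbaccabbcabacbac')
  14 → (17, 'bcabacbac')
  15 → (8, 'bccbaccabbcabacbac')
  16 → (25, 'c')
  17 → (18, 'cabacbac')
  18 → (14, 'cabbcabacbac')
  19 → (1, 'cacbaabbccbaccabbcabacbac')
  20 → (3, 'cbaabbccbaccabbcabacbac')
  21 → (22, 'cbac')
  22 → (10, 'cbaccabbcabacbac')
  23 → (13, 'ccabbcabacbac')
  24 → (0, 'ccacbaabbccbaccabbcabacbac')
  25 → (9, 'ccbaccabbcabacbac')

SA = [5, 19, 15, 6, 24, 2, 21, 12, 4, 23, 20, 11, 16, 7, 17, 8, 25, 18, 14, 1, 3, 22, 10, 13, 0, 9]
rank  pair      lcp
   1  s[5:],s[19:]  1  'a'
   2  s[19:],s[15:]  2  'ab'
   3  s[15:],s[6:]  4  'abbc'
   4  s[6:],s[24:]  1  'a'
   5  s[24:],s[2:]  2  'ac'
   6  s[2:],s[21:]  4  'acba'
   7  s[21:],s[12:]  2  'ac'
   8  s[12:],s[4:]  0  ''
   9  s[4:],s[23:]  2  'ba'
  10  s[23:],s[20:]  3  'bac'
  11  s[20:],s[11:]  3  'bac'
  12  s[11:],s[16:]  1  'b'
  13  s[16:],s[7:]  3  'bbc'
  14  s[7:],s[17:]  1  'b'
  15  s[17:],s[8:]  2  'bc'
  16  s[8:],s[25:]  0  ''
  17  s[25:],s[18:]  1  'c'
  18  s[18:],s[14:]  3  'cab'
  19  s[14:],s[1:]  2  'ca'
  20  s[1:],s[3:]  1  'c'
  21  s[3:],s[22:]  3  'cba'
  22  s[22:],s[10:]  4  'cbac'
  23  s[10:],s[13:]  1  'c'
  24  s[13:],s[0:]  3  'cca'
  25  s[0:],s[9:]  2  'cc'

n(n+1)/2 = 26·27/2 = 351
Σ LCP = 0 + 1 + 2 + 4 + 1 + 2 + 4 + 2 + 0 + 2 + 3 + 3 + 1 + 3 + 1 + 2 + 0 + 1 + 3 + 2 + 1 + 3 + 4 + 1 + 3 + 2 = 51
distinct = 351 − 51 = 300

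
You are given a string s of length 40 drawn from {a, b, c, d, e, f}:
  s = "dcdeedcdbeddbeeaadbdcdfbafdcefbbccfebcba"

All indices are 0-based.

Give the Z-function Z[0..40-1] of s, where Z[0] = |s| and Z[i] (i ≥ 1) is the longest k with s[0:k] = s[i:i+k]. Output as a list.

Z[0]=40
i=1: outside box; Z[1]=0
i=2: outside box; Z[2]=1 extend→box=[2,3)
i=3: outside box; Z[3]=0
i=4: outside box; Z[4]=0
i=5: outside box; Z[5]=3 extend→box=[5,8)
i=6: min(r-i=2, Z[1]=0)=0; Z[6]=0
i=7: min(r-i=1, Z[2]=1)=1; Z[7]=1
i=8: outside box; Z[8]=0
i=9: outside box; Z[9]=0
i=10: outside box; Z[10]=1 extend→box=[10,11)
i=11: outside box; Z[11]=1 extend→box=[11,12)
i=12: outside box; Z[12]=0
i=13: outside box; Z[13]=0
i=14: outside box; Z[14]=0
i=15: outside box; Z[15]=0
i=16: outside box; Z[16]=0
i=17: outside box; Z[17]=1 extend→box=[17,18)
i=18: outside box; Z[18]=0
i=19: outside box; Z[19]=3 extend→box=[19,22)
i=20: min(r-i=2, Z[1]=0)=0; Z[20]=0
i=21: min(r-i=1, Z[2]=1)=1; Z[21]=1
i=22: outside box; Z[22]=0
i=23: outside box; Z[23]=0
i=24: outside box; Z[24]=0
i=25: outside box; Z[25]=0
i=26: outside box; Z[26]=2 extend→box=[26,28)
i=27: min(r-i=1, Z[1]=0)=0; Z[27]=0
i=28: outside box; Z[28]=0
i=29: outside box; Z[29]=0
i=30: outside box; Z[30]=0
i=31: outside box; Z[31]=0
i=32: outside box; Z[32]=0
i=33: outside box; Z[33]=0
i=34: outside box; Z[34]=0
i=35: outside box; Z[35]=0
i=36: outside box; Z[36]=0
i=37: outside box; Z[37]=0
i=38: outside box; Z[38]=0
i=39: outside box; Z[39]=0

[40, 0, 1, 0, 0, 3, 0, 1, 0, 0, 1, 1, 0, 0, 0, 0, 0, 1, 0, 3, 0, 1, 0, 0, 0, 0, 2, 0, 0, 0, 0, 0, 0, 0, 0, 0, 0, 0, 0, 0]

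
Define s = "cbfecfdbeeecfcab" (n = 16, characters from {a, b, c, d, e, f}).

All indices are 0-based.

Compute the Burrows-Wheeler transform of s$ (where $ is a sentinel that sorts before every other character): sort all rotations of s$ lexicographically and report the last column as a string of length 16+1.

bcadcf$eefefebccb

rank  rotation           last
    0  $cbfecfdbeeecfcab  b
    1  ab$cbfecfdbeeecfc  c
    2  b$cbfecfdbeeecfca  a
    3  beeecfcab$cbfecfd  d
    4  bfecfdbeeecfcab$c  c
    5  cab$cbfecfdbeeecf  f
    6  cbfecfdbeeecfcab$  $
    7  cfcab$cbfecfdbeee  e
    8  cfdbeeecfcab$cbfe  e
    9  dbeeecfcab$cbfecf  f
   10  ecfcab$cbfecfdbee  e
   11  ecfdbeeecfcab$cbf  f
   12  eecfcab$cbfecfdbe  e
   13  eeecfcab$cbfecfdb  b
   14  fcab$cbfecfdbeeec  c
   15  fdbeeecfcab$cbfec  c
   16  fecfdbeeecfcab$cb  b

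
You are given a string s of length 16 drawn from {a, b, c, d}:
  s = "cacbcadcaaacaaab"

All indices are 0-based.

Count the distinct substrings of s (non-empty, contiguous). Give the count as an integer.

114

sorted suffixes:
  #0 SA[0]=12  'aaab'
  #1 SA[1]=8  'aaacaaab'
  #2 SA[2]=13  'aab'
  #3 SA[3]=9  'aacaaab'
  #4 SA[4]=14  'ab'
  #5 SA[5]=10  'acaaab'
  #6 SA[6]=1  'acbcadcaaacaaab'
  #7 SA[7]=5  'adcaaacaaab'
  #8 SA[8]=15  'b'
  #9 SA[9]=3  'bcadcaaacaaab'
  #10 SA[10]=11  'caaab'
  #11 SA[11]=7  'caaacaaab'
  #12 SA[12]=0  'cacbcadcaaacaaab'
  #13 SA[13]=4  'cadcaaacaaab'
  #14 SA[14]=2  'cbcadcaaacaaab'
  #15 SA[15]=6  'dcaaacaaab'

SA = [12, 8, 13, 9, 14, 10, 1, 5, 15, 3, 11, 7, 0, 4, 2, 6]
[i] adj suffixes → lcp
  [1] 12/8 → 3 ('aaa')
  [2] 8/13 → 2 ('aa')
  [3] 13/9 → 2 ('aa')
  [4] 9/14 → 1 ('a')
  [5] 14/10 → 1 ('a')
  [6] 10/1 → 2 ('ac')
  [7] 1/5 → 1 ('a')
  [8] 5/15 → 0 ('')
  [9] 15/3 → 1 ('b')
  [10] 3/11 → 0 ('')
  [11] 11/7 → 4 ('caaa')
  [12] 7/0 → 2 ('ca')
  [13] 0/4 → 2 ('ca')
  [14] 4/2 → 1 ('c')
  [15] 2/6 → 0 ('')

n(n+1)/2 = 16·17/2 = 136
Σ LCP = 0 + 3 + 2 + 2 + 1 + 1 + 2 + 1 + 0 + 1 + 0 + 4 + 2 + 2 + 1 + 0 = 22
distinct = 136 − 22 = 114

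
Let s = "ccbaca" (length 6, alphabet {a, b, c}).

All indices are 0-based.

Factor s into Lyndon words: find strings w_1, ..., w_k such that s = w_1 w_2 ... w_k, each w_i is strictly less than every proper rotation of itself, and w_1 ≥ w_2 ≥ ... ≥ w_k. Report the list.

["c", "c", "b", "ac", "a"]

emit factor 1: 'c' (i=0, period=1)
emit factor 2: 'c' (i=1, period=1)
emit factor 3: 'b' (i=2, period=1)
emit factor 4: 'ac' (i=3, period=2)
emit factor 5: 'a' (i=5, period=1)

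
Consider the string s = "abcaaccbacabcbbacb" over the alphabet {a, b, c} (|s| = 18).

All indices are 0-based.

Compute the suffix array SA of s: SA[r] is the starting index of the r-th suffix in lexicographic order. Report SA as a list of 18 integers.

rank→(start, suffix):
  0 → (3, 'aaccbacabcbbacb')
  1 → (0, 'abcaaccbacabcbbacb')
  2 → (10, 'abcbbacb')
  3 → (8, 'acabcbbacb')
  4 → (15, 'acb')
  5 → (4, 'accbacabcbbacb')
  6 → (17, 'b')
  7 → (7, 'bacabcbbacb')
  8 → (14, 'bacb')
  9 → (13, 'bbacb')
  10 → (1, 'bcaaccbacabcbbacb')
  11 → (11, 'bcbbacb')
  12 → (2, 'caaccbacabcbbacb')
  13 → (9, 'cabcbbacb')
  14 → (16, 'cb')
  15 → (6, 'cbacabcbbacb')
  16 → (12, 'cbbacb')
  17 → (5, 'ccbacabcbbacb')

[3, 0, 10, 8, 15, 4, 17, 7, 14, 13, 1, 11, 2, 9, 16, 6, 12, 5]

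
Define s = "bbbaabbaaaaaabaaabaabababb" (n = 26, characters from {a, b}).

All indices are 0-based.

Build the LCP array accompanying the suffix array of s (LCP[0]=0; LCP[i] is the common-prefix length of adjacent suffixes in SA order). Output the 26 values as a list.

rank | idx | suffix
   0 |   7 | aaaaaabaaabaabababb
   1 |   8 | aaaaabaaabaabababb
   2 |   9 | aaaabaaabaabababb
   3 |  10 | aaabaaabaabababb
   4 |  14 | aaabaabababb
   5 |  11 | aabaaabaabababb
   6 |  15 | aabaabababb
   7 |  18 | aabababb
   8 |   3 | aabbaaaaaabaaabaabababb
   9 |  12 | abaaabaabababb
  10 |  16 | abaabababb
  11 |  19 | abababb
  12 |  21 | ababb
  13 |  23 | abb
  14 |   4 | abbaaaaaabaaabaabababb
  15 |  25 | b
  16 |   6 | baaaaaabaaabaabababb
  17 |  13 | baaabaabababb
  18 |  17 | baabababb
  19 |   2 | baabbaaaaaabaaabaabababb
  20 |  20 | bababb
  21 |  22 | babb
  22 |  24 | bb
  23 |   5 | bbaaaaaabaaabaabababb
  24 |   1 | bbaabbaaaaaabaaabaabababb
  25 |   0 | bbbaabbaaaaaabaaabaabababb

SA = [7, 8, 9, 10, 14, 11, 15, 18, 3, 12, 16, 19, 21, 23, 4, 25, 6, 13, 17, 2, 20, 22, 24, 5, 1, 0]
[i] adj suffixes → lcp
  [1] 7/8 → 5 ('aaaaa')
  [2] 8/9 → 4 ('aaaa')
  [3] 9/10 → 3 ('aaa')
  [4] 10/14 → 6 ('aaabaa')
  [5] 14/11 → 2 ('aa')
  [6] 11/15 → 5 ('aabaa')
  [7] 15/18 → 4 ('aaba')
  [8] 18/3 → 3 ('aab')
  [9] 3/12 → 1 ('a')
  [10] 12/16 → 4 ('abaa')
  [11] 16/19 → 3 ('aba')
  [12] 19/21 → 4 ('abab')
  [13] 21/23 → 2 ('ab')
  [14] 23/4 → 3 ('abb')
  [15] 4/25 → 0 ('')
  [16] 25/6 → 1 ('b')
  [17] 6/13 → 4 ('baaa')
  [18] 13/17 → 3 ('baa')
  [19] 17/2 → 4 ('baab')
  [20] 2/20 → 2 ('ba')
  [21] 20/22 → 3 ('bab')
  [22] 22/24 → 1 ('b')
  [23] 24/5 → 2 ('bb')
  [24] 5/1 → 4 ('bbaa')
  [25] 1/0 → 2 ('bb')

[0, 5, 4, 3, 6, 2, 5, 4, 3, 1, 4, 3, 4, 2, 3, 0, 1, 4, 3, 4, 2, 3, 1, 2, 4, 2]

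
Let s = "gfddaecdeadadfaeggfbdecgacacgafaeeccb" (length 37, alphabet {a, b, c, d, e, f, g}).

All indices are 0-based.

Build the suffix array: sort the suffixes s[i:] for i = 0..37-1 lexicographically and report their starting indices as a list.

sorted suffixes:
  #0 SA[0]=24  'acacgafaeeccb'
  #1 SA[1]=26  'acgafaeeccb'
  #2 SA[2]=9  'adadfaeggfbdecgacacgafaeeccb'
  #3 SA[3]=11  'adfaeggfbdecgacacgafaeeccb'
  #4 SA[4]=4  'aecdeadadfaeggfbdecgacacgafaeeccb'
  #5 SA[5]=31  'aeeccb'
  #6 SA[6]=14  'aeggfbdecgacacgafaeeccb'
  #7 SA[7]=29  'afaeeccb'
  #8 SA[8]=36  'b'
  #9 SA[9]=19  'bdecgacacgafaeeccb'
  #10 SA[10]=25  'cacgafaeeccb'
  #11 SA[11]=35  'cb'
  #12 SA[12]=34  'ccb'
  #13 SA[13]=6  'cdeadadfaeggfbdecgacacgafaeeccb'
  #14 SA[14]=22  'cgacacgafaeeccb'
  #15 SA[15]=27  'cgafaeeccb'
  #16 SA[16]=10  'dadfaeggfbdecgacacgafaeeccb'
  #17 SA[17]=3  'daecdeadadfaeggfbdecgacacgafaeeccb'
  #18 SA[18]=2  'ddaecdeadadfaeggfbdecgacacgafaeeccb'
  #19 SA[19]=7  'deadadfaeggfbdecgacacgafaeeccb'
  #20 SA[20]=20  'decgacacgafaeeccb'
  #21 SA[21]=12  'dfaeggfbdecgacacgafaeeccb'
  #22 SA[22]=8  'eadadfaeggfbdecgacacgafaeeccb'
  #23 SA[23]=33  'eccb'
  #24 SA[24]=5  'ecdeadadfaeggfbdecgacacgafaeeccb'
  #25 SA[25]=21  'ecgacacgafaeeccb'
  #26 SA[26]=32  'eeccb'
  #27 SA[27]=15  'eggfbdecgacacgafaeeccb'
  #28 SA[28]=30  'faeeccb'
  #29 SA[29]=13  'faeggfbdecgacacgafaeeccb'
  #30 SA[30]=18  'fbdecgacacgafaeeccb'
  #31 SA[31]=1  'fddaecdeadadfaeggfbdecgacacgafaeeccb'
  #32 SA[32]=23  'gacacgafaeeccb'
  #33 SA[33]=28  'gafaeeccb'
  #34 SA[34]=17  'gfbdecgacacgafaeeccb'
  #35 SA[35]=0  'gfddaecdeadadfaeggfbdecgacacgafaeeccb'
  #36 SA[36]=16  'ggfbdecgacacgafaeeccb'

[24, 26, 9, 11, 4, 31, 14, 29, 36, 19, 25, 35, 34, 6, 22, 27, 10, 3, 2, 7, 20, 12, 8, 33, 5, 21, 32, 15, 30, 13, 18, 1, 23, 28, 17, 0, 16]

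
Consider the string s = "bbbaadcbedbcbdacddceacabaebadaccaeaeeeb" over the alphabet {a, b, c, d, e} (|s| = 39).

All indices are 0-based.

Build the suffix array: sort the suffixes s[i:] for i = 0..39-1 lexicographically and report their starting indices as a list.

[3, 22, 20, 29, 14, 27, 4, 32, 24, 34, 38, 2, 26, 23, 1, 0, 10, 12, 7, 21, 31, 11, 6, 30, 15, 18, 28, 13, 9, 5, 17, 16, 19, 33, 37, 25, 8, 36, 35]

rank→(start, suffix):
  0 → (3, 'aadcbedbcbdacddceacabaebadaccaeaeeeb')
  1 → (22, 'abaebadaccaeaeeeb')
  2 → (20, 'acabaebadaccaeaeeeb')
  3 → (29, 'accaeaeeeb')
  4 → (14, 'acddceacabaebadaccaeaeeeb')
  5 → (27, 'adaccaeaeeeb')
  6 → (4, 'adcbedbcbdacddceacabaebadaccaeaeeeb')
  7 → (32, 'aeaeeeb')
  8 → (24, 'aebadaccaeaeeeb')
  9 → (34, 'aeeeb')
  10 → (38, 'b')
  11 → (2, 'baadcbedbcbdacddceacabaebadaccaeaeeeb')
  12 → (26, 'badaccaeaeeeb')
  13 → (23, 'baebadaccaeaeeeb')
  14 → (1, 'bbaadcbedbcbdacddceacabaebadaccaeaeeeb')
  15 → (0, 'bbbaadcbedbcbdacddceacabaebadaccaeaeeeb')
  16 → (10, 'bcbdacddceacabaebadaccaeaeeeb')
  17 → (12, 'bdacddceacabaebadaccaeaeeeb')
  18 → (7, 'bedbcbdacddceacabaebadaccaeaeeeb')
  19 → (21, 'cabaebadaccaeaeeeb')
  20 → (31, 'caeaeeeb')
  21 → (11, 'cbdacddceacabaebadaccaeaeeeb')
  22 → (6, 'cbedbcbdacddceacabaebadaccaeaeeeb')
  23 → (30, 'ccaeaeeeb')
  24 → (15, 'cddceacabaebadaccaeaeeeb')
  25 → (18, 'ceacabaebadaccaeaeeeb')
  26 → (28, 'daccaeaeeeb')
  27 → (13, 'dacddceacabaebadaccaeaeeeb')
  28 → (9, 'dbcbdacddceacabaebadaccaeaeeeb')
  29 → (5, 'dcbedbcbdacddceacabaebadaccaeaeeeb')
  30 → (17, 'dceacabaebadaccaeaeeeb')
  31 → (16, 'ddceacabaebadaccaeaeeeb')
  32 → (19, 'eacabaebadaccaeaeeeb')
  33 → (33, 'eaeeeb')
  34 → (37, 'eb')
  35 → (25, 'ebadaccaeaeeeb')
  36 → (8, 'edbcbdacddceacabaebadaccaeaeeeb')
  37 → (36, 'eeb')
  38 → (35, 'eeeb')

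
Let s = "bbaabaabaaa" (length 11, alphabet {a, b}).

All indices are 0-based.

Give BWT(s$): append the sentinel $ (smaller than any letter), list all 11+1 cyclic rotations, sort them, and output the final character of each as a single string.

rank  rotation      last
    0  $bbaabaabaaa  a
    1  a$bbaabaabaa  a
    2  aa$bbaabaaba  a
    3  aaa$bbaabaab  b
    4  aabaaa$bbaab  b
    5  aabaabaaa$bb  b
    6  abaaa$bbaaba  a
    7  abaabaaa$bba  a
    8  baaa$bbaabaa  a
    9  baabaaa$bbaa  a
   10  baabaabaaa$b  b
   11  bbaabaabaaa$  $

aaabbbaaaab$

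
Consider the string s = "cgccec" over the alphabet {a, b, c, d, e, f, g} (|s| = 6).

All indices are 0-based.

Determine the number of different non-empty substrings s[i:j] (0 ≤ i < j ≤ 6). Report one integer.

sorted suffixes:
  #0 SA[0]=5  'c'
  #1 SA[1]=2  'ccec'
  #2 SA[2]=3  'cec'
  #3 SA[3]=0  'cgccec'
  #4 SA[4]=4  'ec'
  #5 SA[5]=1  'gccec'

SA = [5, 2, 3, 0, 4, 1]
rank  pair      lcp
   1  s[5:],s[2:]  1  'c'
   2  s[2:],s[3:]  1  'c'
   3  s[3:],s[0:]  1  'c'
   4  s[0:],s[4:]  0  ''
   5  s[4:],s[1:]  0  ''

n(n+1)/2 = 6·7/2 = 21
Σ LCP = 0 + 1 + 1 + 1 + 0 + 0 = 3
distinct = 21 − 3 = 18

18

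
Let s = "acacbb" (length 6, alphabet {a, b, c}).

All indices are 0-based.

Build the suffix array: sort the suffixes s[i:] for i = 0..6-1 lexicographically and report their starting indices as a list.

[0, 2, 5, 4, 1, 3]

rank | idx | suffix
   0 |   0 | acacbb
   1 |   2 | acbb
   2 |   5 | b
   3 |   4 | bb
   4 |   1 | cacbb
   5 |   3 | cbb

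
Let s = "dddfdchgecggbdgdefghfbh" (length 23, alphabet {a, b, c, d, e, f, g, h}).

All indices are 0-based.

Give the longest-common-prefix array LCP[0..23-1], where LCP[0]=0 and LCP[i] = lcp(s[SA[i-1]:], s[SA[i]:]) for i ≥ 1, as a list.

sorted suffixes:
  #0 SA[0]=12  'bdgdefghfbh'
  #1 SA[1]=21  'bh'
  #2 SA[2]=9  'cggbdgdefghfbh'
  #3 SA[3]=5  'chgecggbdgdefghfbh'
  #4 SA[4]=4  'dchgecggbdgdefghfbh'
  #5 SA[5]=0  'dddfdchgecggbdgdefghfbh'
  #6 SA[6]=1  'ddfdchgecggbdgdefghfbh'
  #7 SA[7]=15  'defghfbh'
  #8 SA[8]=2  'dfdchgecggbdgdefghfbh'
  #9 SA[9]=13  'dgdefghfbh'
  #10 SA[10]=8  'ecggbdgdefghfbh'
  #11 SA[11]=16  'efghfbh'
  #12 SA[12]=20  'fbh'
  #13 SA[13]=3  'fdchgecggbdgdefghfbh'
  #14 SA[14]=17  'fghfbh'
  #15 SA[15]=11  'gbdgdefghfbh'
  #16 SA[16]=14  'gdefghfbh'
  #17 SA[17]=7  'gecggbdgdefghfbh'
  #18 SA[18]=10  'ggbdgdefghfbh'
  #19 SA[19]=18  'ghfbh'
  #20 SA[20]=22  'h'
  #21 SA[21]=19  'hfbh'
  #22 SA[22]=6  'hgecggbdgdefghfbh'

SA = [12, 21, 9, 5, 4, 0, 1, 15, 2, 13, 8, 16, 20, 3, 17, 11, 14, 7, 10, 18, 22, 19, 6]
[i] adj suffixes → lcp
  [1] 12/21 → 1 ('b')
  [2] 21/9 → 0 ('')
  [3] 9/5 → 1 ('c')
  [4] 5/4 → 0 ('')
  [5] 4/0 → 1 ('d')
  [6] 0/1 → 2 ('dd')
  [7] 1/15 → 1 ('d')
  [8] 15/2 → 1 ('d')
  [9] 2/13 → 1 ('d')
  [10] 13/8 → 0 ('')
  [11] 8/16 → 1 ('e')
  [12] 16/20 → 0 ('')
  [13] 20/3 → 1 ('f')
  [14] 3/17 → 1 ('f')
  [15] 17/11 → 0 ('')
  [16] 11/14 → 1 ('g')
  [17] 14/7 → 1 ('g')
  [18] 7/10 → 1 ('g')
  [19] 10/18 → 1 ('g')
  [20] 18/22 → 0 ('')
  [21] 22/19 → 1 ('h')
  [22] 19/6 → 1 ('h')

[0, 1, 0, 1, 0, 1, 2, 1, 1, 1, 0, 1, 0, 1, 1, 0, 1, 1, 1, 1, 0, 1, 1]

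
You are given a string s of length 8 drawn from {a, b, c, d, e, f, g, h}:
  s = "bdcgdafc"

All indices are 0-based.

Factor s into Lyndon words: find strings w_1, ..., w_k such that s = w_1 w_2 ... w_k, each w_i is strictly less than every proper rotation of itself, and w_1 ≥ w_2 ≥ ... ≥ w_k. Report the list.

["bdcgd", "afc"]

emit factor 1: 'bdcgd' (i=0, period=5)
emit factor 2: 'afc' (i=5, period=3)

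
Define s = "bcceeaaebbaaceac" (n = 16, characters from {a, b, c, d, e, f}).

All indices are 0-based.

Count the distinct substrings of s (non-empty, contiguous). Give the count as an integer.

sorted suffixes:
  #0 SA[0]=10  'aaceac'
  #1 SA[1]=5  'aaebbaaceac'
  #2 SA[2]=14  'ac'
  #3 SA[3]=11  'aceac'
  #4 SA[4]=6  'aebbaaceac'
  #5 SA[5]=9  'baaceac'
  #6 SA[6]=8  'bbaaceac'
  #7 SA[7]=0  'bcceeaaebbaaceac'
  #8 SA[8]=15  'c'
  #9 SA[9]=1  'cceeaaebbaaceac'
  #10 SA[10]=12  'ceac'
  #11 SA[11]=2  'ceeaaebbaaceac'
  #12 SA[12]=4  'eaaebbaaceac'
  #13 SA[13]=13  'eac'
  #14 SA[14]=7  'ebbaaceac'
  #15 SA[15]=3  'eeaaebbaaceac'

SA = [10, 5, 14, 11, 6, 9, 8, 0, 15, 1, 12, 2, 4, 13, 7, 3]
[i] adj suffixes → lcp
  [1] 10/5 → 2 ('aa')
  [2] 5/14 → 1 ('a')
  [3] 14/11 → 2 ('ac')
  [4] 11/6 → 1 ('a')
  [5] 6/9 → 0 ('')
  [6] 9/8 → 1 ('b')
  [7] 8/0 → 1 ('b')
  [8] 0/15 → 0 ('')
  [9] 15/1 → 1 ('c')
  [10] 1/12 → 1 ('c')
  [11] 12/2 → 2 ('ce')
  [12] 2/4 → 0 ('')
  [13] 4/13 → 2 ('ea')
  [14] 13/7 → 1 ('e')
  [15] 7/3 → 1 ('e')

n(n+1)/2 = 16·17/2 = 136
Σ LCP = 0 + 2 + 1 + 2 + 1 + 0 + 1 + 1 + 0 + 1 + 1 + 2 + 0 + 2 + 1 + 1 = 16
distinct = 136 − 16 = 120

120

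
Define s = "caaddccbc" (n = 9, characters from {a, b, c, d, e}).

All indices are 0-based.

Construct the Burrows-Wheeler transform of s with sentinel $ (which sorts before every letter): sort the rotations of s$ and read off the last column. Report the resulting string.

rank  rotation    last
    0  $caaddccbc  c
    1  aaddccbc$c  c
    2  addccbc$ca  a
    3  bc$caaddcc  c
    4  c$caaddccb  b
    5  caaddccbc$  $
    6  cbc$caaddc  c
    7  ccbc$caadd  d
    8  dccbc$caad  d
    9  ddccbc$caa  a

ccacb$cdda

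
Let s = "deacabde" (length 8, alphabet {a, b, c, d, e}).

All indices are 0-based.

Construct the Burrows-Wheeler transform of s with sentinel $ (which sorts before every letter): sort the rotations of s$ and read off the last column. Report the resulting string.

eceaab$dd

rank  rotation   last
    0  $deacabde  e
    1  abde$deac  c
    2  acabde$de  e
    3  bde$deaca  a
    4  cabde$dea  a
    5  de$deacab  b
    6  deacabde$  $
    7  e$deacabd  d
    8  eacabde$d  d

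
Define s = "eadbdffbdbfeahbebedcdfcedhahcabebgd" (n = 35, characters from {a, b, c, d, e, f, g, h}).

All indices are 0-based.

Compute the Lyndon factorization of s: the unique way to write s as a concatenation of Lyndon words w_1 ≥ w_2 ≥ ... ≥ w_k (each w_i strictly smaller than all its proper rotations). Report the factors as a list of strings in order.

emit factor 1: 'e' (i=0, period=1)
emit factor 2: 'adbdffbdbfeahbebedcdfcedhahc' (i=1, period=28)
emit factor 3: 'abebgd' (i=29, period=6)

["e", "adbdffbdbfeahbebedcdfcedhahc", "abebgd"]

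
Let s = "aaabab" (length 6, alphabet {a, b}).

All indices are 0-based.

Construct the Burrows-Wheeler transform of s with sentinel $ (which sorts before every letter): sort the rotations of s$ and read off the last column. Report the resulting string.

b$abaaa

rank  rotation last
    0  $aaabab  b
    1  aaabab$  $
    2  aabab$a  a
    3  ab$aaab  b
    4  abab$aa  a
    5  b$aaaba  a
    6  bab$aaa  a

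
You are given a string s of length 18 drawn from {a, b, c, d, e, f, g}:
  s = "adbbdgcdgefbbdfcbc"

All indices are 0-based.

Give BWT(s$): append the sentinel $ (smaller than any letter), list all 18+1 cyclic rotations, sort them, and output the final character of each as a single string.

rank  rotation             last
    0  $adbbdgcdgefbbdfcbc  c
    1  adbbdgcdgefbbdfcbc$  $
    2  bbdfcbc$adbbdgcdgef  f
    3  bbdgcdgefbbdfcbc$ad  d
    4  bc$adbbdgcdgefbbdfc  c
    5  bdfcbc$adbbdgcdgefb  b
    6  bdgcdgefbbdfcbc$adb  b
    7  c$adbbdgcdgefbbdfcb  b
    8  cbc$adbbdgcdgefbbdf  f
    9  cdgefbbdfcbc$adbbdg  g
   10  dbbdgcdgefbbdfcbc$a  a
   11  dfcbc$adbbdgcdgefbb  b
   12  dgcdgefbbdfcbc$adbb  b
   13  dgefbbdfcbc$adbbdgc  c
   14  efbbdfcbc$adbbdgcdg  g
   15  fbbdfcbc$adbbdgcdge  e
   16  fcbc$adbbdgcdgefbbd  d
   17  gcdgefbbdfcbc$adbbd  d
   18  gefbbdfcbc$adbbdgcd  d

c$fdcbbbfgabbcgeddd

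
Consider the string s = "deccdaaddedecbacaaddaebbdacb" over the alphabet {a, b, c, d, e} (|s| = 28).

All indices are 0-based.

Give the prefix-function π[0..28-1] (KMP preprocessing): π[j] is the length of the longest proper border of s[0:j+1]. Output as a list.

π[0] = 0
j=1 s[j]='e': π[1]=0 (border '')
j=2 s[j]='c': π[2]=0 (border '')
j=3 s[j]='c': π[3]=0 (border '')
j=4 s[j]='d': π[4]=1 (border 'd')
j=5 s[j]='a': k: 1→0; π[5]=0 (border '')
j=6 s[j]='a': π[6]=0 (border '')
j=7 s[j]='d': π[7]=1 (border 'd')
j=8 s[j]='d': k: 1→0; π[8]=1 (border 'd')
j=9 s[j]='e': π[9]=2 (border 'de')
j=10 s[j]='d': k: 2→0; π[10]=1 (border 'd')
j=11 s[j]='e': π[11]=2 (border 'de')
j=12 s[j]='c': π[12]=3 (border 'dec')
j=13 s[j]='b': k: 3→0; π[13]=0 (border '')
j=14 s[j]='a': π[14]=0 (border '')
j=15 s[j]='c': π[15]=0 (border '')
j=16 s[j]='a': π[16]=0 (border '')
j=17 s[j]='a': π[17]=0 (border '')
j=18 s[j]='d': π[18]=1 (border 'd')
j=19 s[j]='d': k: 1→0; π[19]=1 (border 'd')
j=20 s[j]='a': k: 1→0; π[20]=0 (border '')
j=21 s[j]='e': π[21]=0 (border '')
j=22 s[j]='b': π[22]=0 (border '')
j=23 s[j]='b': π[23]=0 (border '')
j=24 s[j]='d': π[24]=1 (border 'd')
j=25 s[j]='a': k: 1→0; π[25]=0 (border '')
j=26 s[j]='c': π[26]=0 (border '')
j=27 s[j]='b': π[27]=0 (border '')

[0, 0, 0, 0, 1, 0, 0, 1, 1, 2, 1, 2, 3, 0, 0, 0, 0, 0, 1, 1, 0, 0, 0, 0, 1, 0, 0, 0]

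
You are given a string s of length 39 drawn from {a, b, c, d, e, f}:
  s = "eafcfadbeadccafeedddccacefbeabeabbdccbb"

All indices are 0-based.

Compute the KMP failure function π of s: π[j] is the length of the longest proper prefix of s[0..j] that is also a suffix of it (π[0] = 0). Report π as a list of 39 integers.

[0, 0, 0, 0, 0, 0, 0, 0, 1, 2, 0, 0, 0, 0, 0, 1, 1, 0, 0, 0, 0, 0, 0, 0, 1, 0, 0, 1, 2, 0, 1, 2, 0, 0, 0, 0, 0, 0, 0]

π[0] = 0
j=1 s[j]='a': π[1]=0 (border '')
j=2 s[j]='f': π[2]=0 (border '')
j=3 s[j]='c': π[3]=0 (border '')
j=4 s[j]='f': π[4]=0 (border '')
j=5 s[j]='a': π[5]=0 (border '')
j=6 s[j]='d': π[6]=0 (border '')
j=7 s[j]='b': π[7]=0 (border '')
j=8 s[j]='e': π[8]=1 (border 'e')
j=9 s[j]='a': π[9]=2 (border 'ea')
j=10 s[j]='d': k: 2→0; π[10]=0 (border '')
j=11 s[j]='c': π[11]=0 (border '')
j=12 s[j]='c': π[12]=0 (border '')
j=13 s[j]='a': π[13]=0 (border '')
j=14 s[j]='f': π[14]=0 (border '')
j=15 s[j]='e': π[15]=1 (border 'e')
j=16 s[j]='e': k: 1→0; π[16]=1 (border 'e')
j=17 s[j]='d': k: 1→0; π[17]=0 (border '')
j=18 s[j]='d': π[18]=0 (border '')
j=19 s[j]='d': π[19]=0 (border '')
j=20 s[j]='c': π[20]=0 (border '')
j=21 s[j]='c': π[21]=0 (border '')
j=22 s[j]='a': π[22]=0 (border '')
j=23 s[j]='c': π[23]=0 (border '')
j=24 s[j]='e': π[24]=1 (border 'e')
j=25 s[j]='f': k: 1→0; π[25]=0 (border '')
j=26 s[j]='b': π[26]=0 (border '')
j=27 s[j]='e': π[27]=1 (border 'e')
j=28 s[j]='a': π[28]=2 (border 'ea')
j=29 s[j]='b': k: 2→0; π[29]=0 (border '')
j=30 s[j]='e': π[30]=1 (border 'e')
j=31 s[j]='a': π[31]=2 (border 'ea')
j=32 s[j]='b': k: 2→0; π[32]=0 (border '')
j=33 s[j]='b': π[33]=0 (border '')
j=34 s[j]='d': π[34]=0 (border '')
j=35 s[j]='c': π[35]=0 (border '')
j=36 s[j]='c': π[36]=0 (border '')
j=37 s[j]='b': π[37]=0 (border '')
j=38 s[j]='b': π[38]=0 (border '')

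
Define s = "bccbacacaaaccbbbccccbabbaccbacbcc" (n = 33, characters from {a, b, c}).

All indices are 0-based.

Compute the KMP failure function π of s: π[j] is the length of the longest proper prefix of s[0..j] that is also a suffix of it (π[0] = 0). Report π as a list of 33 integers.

π[0] = 0
j=1 s[j]='c': π[1]=0 (border '')
j=2 s[j]='c': π[2]=0 (border '')
j=3 s[j]='b': π[3]=1 (border 'b')
j=4 s[j]='a': k: 1→0; π[4]=0 (border '')
j=5 s[j]='c': π[5]=0 (border '')
j=6 s[j]='a': π[6]=0 (border '')
j=7 s[j]='c': π[7]=0 (border '')
j=8 s[j]='a': π[8]=0 (border '')
j=9 s[j]='a': π[9]=0 (border '')
j=10 s[j]='a': π[10]=0 (border '')
j=11 s[j]='c': π[11]=0 (border '')
j=12 s[j]='c': π[12]=0 (border '')
j=13 s[j]='b': π[13]=1 (border 'b')
j=14 s[j]='b': k: 1→0; π[14]=1 (border 'b')
j=15 s[j]='b': k: 1→0; π[15]=1 (border 'b')
j=16 s[j]='c': π[16]=2 (border 'bc')
j=17 s[j]='c': π[17]=3 (border 'bcc')
j=18 s[j]='c': k: 3→0; π[18]=0 (border '')
j=19 s[j]='c': π[19]=0 (border '')
j=20 s[j]='b': π[20]=1 (border 'b')
j=21 s[j]='a': k: 1→0; π[21]=0 (border '')
j=22 s[j]='b': π[22]=1 (border 'b')
j=23 s[j]='b': k: 1→0; π[23]=1 (border 'b')
j=24 s[j]='a': k: 1→0; π[24]=0 (border '')
j=25 s[j]='c': π[25]=0 (border '')
j=26 s[j]='c': π[26]=0 (border '')
j=27 s[j]='b': π[27]=1 (border 'b')
j=28 s[j]='a': k: 1→0; π[28]=0 (border '')
j=29 s[j]='c': π[29]=0 (border '')
j=30 s[j]='b': π[30]=1 (border 'b')
j=31 s[j]='c': π[31]=2 (border 'bc')
j=32 s[j]='c': π[32]=3 (border 'bcc')

[0, 0, 0, 1, 0, 0, 0, 0, 0, 0, 0, 0, 0, 1, 1, 1, 2, 3, 0, 0, 1, 0, 1, 1, 0, 0, 0, 1, 0, 0, 1, 2, 3]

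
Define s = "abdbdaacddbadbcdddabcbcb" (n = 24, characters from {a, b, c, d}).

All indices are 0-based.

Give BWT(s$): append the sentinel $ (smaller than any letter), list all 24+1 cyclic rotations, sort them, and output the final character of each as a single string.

bdd$abcdcaddabbabbddabdcc

rank  rotation                   last
    0  $abdbdaacddbadbcdddabcbcb  b
    1  aacddbadbcdddabcbcb$abdbd  d
    2  abcbcb$abdbdaacddbadbcddd  d
    3  abdbdaacddbadbcdddabcbcb$  $
    4  acddbadbcdddabcbcb$abdbda  a
    5  adbcdddabcbcb$abdbdaacddb  b
    6  b$abdbdaacddbadbcdddabcbc  c
    7  badbcdddabcbcb$abdbdaacdd  d
    8  bcb$abdbdaacddbadbcdddabc  c
    9  bcbcb$abdbdaacddbadbcddda  a
   10  bcdddabcbcb$abdbdaacddbad  d
   11  bdaacddbadbcdddabcbcb$abd  d
   12  bdbdaacddbadbcdddabcbcb$a  a
   13  cb$abdbdaacddbadbcdddabcb  b
   14  cbcb$abdbdaacddbadbcdddab  b
   15  cddbadbcdddabcbcb$abdbdaa  a
   16  cdddabcbcb$abdbdaacddbadb  b
   17  daacddbadbcdddabcbcb$abdb  b
   18  dabcbcb$abdbdaacddbadbcdd  d
   19  dbadbcdddabcbcb$abdbdaacd  d
   20  dbcdddabcbcb$abdbdaacddba  a
   21  dbdaacddbadbcdddabcbcb$ab  b
   22  ddabcbcb$abdbdaacddbadbcd  d
   23  ddbadbcdddabcbcb$abdbdaac  c
   24  dddabcbcb$abdbdaacddbadbc  c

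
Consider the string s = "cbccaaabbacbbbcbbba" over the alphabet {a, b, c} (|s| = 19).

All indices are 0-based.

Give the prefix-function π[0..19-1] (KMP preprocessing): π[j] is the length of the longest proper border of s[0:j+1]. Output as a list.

[0, 0, 1, 1, 0, 0, 0, 0, 0, 0, 1, 2, 0, 0, 1, 2, 0, 0, 0]

π[0] = 0
j=1 s[j]='b': π[1]=0 (border '')
j=2 s[j]='c': π[2]=1 (border 'c')
j=3 s[j]='c': k: 1→0; π[3]=1 (border 'c')
j=4 s[j]='a': k: 1→0; π[4]=0 (border '')
j=5 s[j]='a': π[5]=0 (border '')
j=6 s[j]='a': π[6]=0 (border '')
j=7 s[j]='b': π[7]=0 (border '')
j=8 s[j]='b': π[8]=0 (border '')
j=9 s[j]='a': π[9]=0 (border '')
j=10 s[j]='c': π[10]=1 (border 'c')
j=11 s[j]='b': π[11]=2 (border 'cb')
j=12 s[j]='b': k: 2→0; π[12]=0 (border '')
j=13 s[j]='b': π[13]=0 (border '')
j=14 s[j]='c': π[14]=1 (border 'c')
j=15 s[j]='b': π[15]=2 (border 'cb')
j=16 s[j]='b': k: 2→0; π[16]=0 (border '')
j=17 s[j]='b': π[17]=0 (border '')
j=18 s[j]='a': π[18]=0 (border '')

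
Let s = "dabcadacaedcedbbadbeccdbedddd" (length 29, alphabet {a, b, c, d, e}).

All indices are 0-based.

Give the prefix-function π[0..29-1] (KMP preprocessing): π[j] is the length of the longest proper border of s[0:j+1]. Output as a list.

[0, 0, 0, 0, 0, 1, 2, 0, 0, 0, 1, 0, 0, 1, 0, 0, 0, 1, 0, 0, 0, 0, 1, 0, 0, 1, 1, 1, 1]

π[0] = 0
j=1 s[j]='a': π[1]=0 (border '')
j=2 s[j]='b': π[2]=0 (border '')
j=3 s[j]='c': π[3]=0 (border '')
j=4 s[j]='a': π[4]=0 (border '')
j=5 s[j]='d': π[5]=1 (border 'd')
j=6 s[j]='a': π[6]=2 (border 'da')
j=7 s[j]='c': k: 2→0; π[7]=0 (border '')
j=8 s[j]='a': π[8]=0 (border '')
j=9 s[j]='e': π[9]=0 (border '')
j=10 s[j]='d': π[10]=1 (border 'd')
j=11 s[j]='c': k: 1→0; π[11]=0 (border '')
j=12 s[j]='e': π[12]=0 (border '')
j=13 s[j]='d': π[13]=1 (border 'd')
j=14 s[j]='b': k: 1→0; π[14]=0 (border '')
j=15 s[j]='b': π[15]=0 (border '')
j=16 s[j]='a': π[16]=0 (border '')
j=17 s[j]='d': π[17]=1 (border 'd')
j=18 s[j]='b': k: 1→0; π[18]=0 (border '')
j=19 s[j]='e': π[19]=0 (border '')
j=20 s[j]='c': π[20]=0 (border '')
j=21 s[j]='c': π[21]=0 (border '')
j=22 s[j]='d': π[22]=1 (border 'd')
j=23 s[j]='b': k: 1→0; π[23]=0 (border '')
j=24 s[j]='e': π[24]=0 (border '')
j=25 s[j]='d': π[25]=1 (border 'd')
j=26 s[j]='d': k: 1→0; π[26]=1 (border 'd')
j=27 s[j]='d': k: 1→0; π[27]=1 (border 'd')
j=28 s[j]='d': k: 1→0; π[28]=1 (border 'd')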